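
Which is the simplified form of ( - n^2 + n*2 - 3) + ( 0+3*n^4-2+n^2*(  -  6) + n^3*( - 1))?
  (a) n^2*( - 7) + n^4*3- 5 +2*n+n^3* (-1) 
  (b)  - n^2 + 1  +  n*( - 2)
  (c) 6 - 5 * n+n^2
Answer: a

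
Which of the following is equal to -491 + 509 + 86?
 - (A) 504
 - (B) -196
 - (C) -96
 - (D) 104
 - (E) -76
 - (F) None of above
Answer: D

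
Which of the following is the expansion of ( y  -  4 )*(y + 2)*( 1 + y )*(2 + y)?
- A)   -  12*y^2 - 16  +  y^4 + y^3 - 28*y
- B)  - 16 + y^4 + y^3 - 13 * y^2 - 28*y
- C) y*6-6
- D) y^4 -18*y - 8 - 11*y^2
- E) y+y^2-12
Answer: A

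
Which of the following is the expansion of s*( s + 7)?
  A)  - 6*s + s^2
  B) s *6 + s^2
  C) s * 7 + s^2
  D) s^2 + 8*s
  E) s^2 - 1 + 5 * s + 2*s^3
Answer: C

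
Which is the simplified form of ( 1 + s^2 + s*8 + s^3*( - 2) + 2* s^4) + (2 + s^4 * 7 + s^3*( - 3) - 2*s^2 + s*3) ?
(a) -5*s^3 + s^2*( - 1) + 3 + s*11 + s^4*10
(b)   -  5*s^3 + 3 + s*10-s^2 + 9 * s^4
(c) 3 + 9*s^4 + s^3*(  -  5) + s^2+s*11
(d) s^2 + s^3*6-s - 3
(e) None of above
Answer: e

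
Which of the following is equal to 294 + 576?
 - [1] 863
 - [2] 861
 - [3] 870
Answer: 3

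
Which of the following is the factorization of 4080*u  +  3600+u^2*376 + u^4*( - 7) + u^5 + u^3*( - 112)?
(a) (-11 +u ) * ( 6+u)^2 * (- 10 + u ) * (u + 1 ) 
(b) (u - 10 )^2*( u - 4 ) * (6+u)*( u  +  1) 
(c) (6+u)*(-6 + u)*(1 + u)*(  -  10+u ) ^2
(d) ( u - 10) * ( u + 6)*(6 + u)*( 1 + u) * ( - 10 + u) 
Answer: d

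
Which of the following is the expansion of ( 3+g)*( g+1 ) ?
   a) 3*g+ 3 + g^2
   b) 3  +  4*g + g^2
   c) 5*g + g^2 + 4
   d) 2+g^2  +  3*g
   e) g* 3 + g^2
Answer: b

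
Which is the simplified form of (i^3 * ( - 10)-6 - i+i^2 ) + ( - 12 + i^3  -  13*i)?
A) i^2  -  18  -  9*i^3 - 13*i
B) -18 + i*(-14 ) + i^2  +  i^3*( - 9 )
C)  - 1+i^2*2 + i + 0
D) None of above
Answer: B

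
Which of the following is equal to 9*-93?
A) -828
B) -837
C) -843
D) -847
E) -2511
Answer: B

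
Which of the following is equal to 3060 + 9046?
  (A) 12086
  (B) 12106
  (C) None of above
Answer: B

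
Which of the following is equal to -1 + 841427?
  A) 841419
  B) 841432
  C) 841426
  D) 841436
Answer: C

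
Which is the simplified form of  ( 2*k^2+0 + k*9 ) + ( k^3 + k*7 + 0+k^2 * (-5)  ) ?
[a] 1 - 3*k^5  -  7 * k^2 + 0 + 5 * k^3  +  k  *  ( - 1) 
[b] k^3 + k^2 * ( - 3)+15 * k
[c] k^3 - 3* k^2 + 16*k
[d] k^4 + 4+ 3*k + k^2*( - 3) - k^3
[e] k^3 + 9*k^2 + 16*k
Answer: c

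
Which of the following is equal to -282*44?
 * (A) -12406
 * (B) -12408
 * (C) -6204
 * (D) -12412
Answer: B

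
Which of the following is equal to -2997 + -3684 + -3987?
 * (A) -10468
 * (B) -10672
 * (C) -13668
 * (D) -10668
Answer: D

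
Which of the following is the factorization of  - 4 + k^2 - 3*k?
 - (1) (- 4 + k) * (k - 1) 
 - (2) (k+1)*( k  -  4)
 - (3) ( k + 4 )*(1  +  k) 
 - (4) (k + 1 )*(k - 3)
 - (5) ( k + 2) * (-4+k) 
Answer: 2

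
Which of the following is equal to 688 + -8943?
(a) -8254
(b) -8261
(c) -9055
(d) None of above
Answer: d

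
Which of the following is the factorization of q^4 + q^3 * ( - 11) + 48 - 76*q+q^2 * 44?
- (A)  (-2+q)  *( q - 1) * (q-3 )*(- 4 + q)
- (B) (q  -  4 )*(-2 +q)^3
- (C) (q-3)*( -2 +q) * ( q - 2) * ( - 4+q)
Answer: C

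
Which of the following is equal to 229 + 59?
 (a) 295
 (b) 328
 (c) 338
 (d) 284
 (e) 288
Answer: e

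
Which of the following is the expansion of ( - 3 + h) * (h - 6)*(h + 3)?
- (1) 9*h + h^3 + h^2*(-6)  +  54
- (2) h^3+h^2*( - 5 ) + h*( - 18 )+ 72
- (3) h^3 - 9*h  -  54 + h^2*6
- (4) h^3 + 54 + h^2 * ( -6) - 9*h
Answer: 4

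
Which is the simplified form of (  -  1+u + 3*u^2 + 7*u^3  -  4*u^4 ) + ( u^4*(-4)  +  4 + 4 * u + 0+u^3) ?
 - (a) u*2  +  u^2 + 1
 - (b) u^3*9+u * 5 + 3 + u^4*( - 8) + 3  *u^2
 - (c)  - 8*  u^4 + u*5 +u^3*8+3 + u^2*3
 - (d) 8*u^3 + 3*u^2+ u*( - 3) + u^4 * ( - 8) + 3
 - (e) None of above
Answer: c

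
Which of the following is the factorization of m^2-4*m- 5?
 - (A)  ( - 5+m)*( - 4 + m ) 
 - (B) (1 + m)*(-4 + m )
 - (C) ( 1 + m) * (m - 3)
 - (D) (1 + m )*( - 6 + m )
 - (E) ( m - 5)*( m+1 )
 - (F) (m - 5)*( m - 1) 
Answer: E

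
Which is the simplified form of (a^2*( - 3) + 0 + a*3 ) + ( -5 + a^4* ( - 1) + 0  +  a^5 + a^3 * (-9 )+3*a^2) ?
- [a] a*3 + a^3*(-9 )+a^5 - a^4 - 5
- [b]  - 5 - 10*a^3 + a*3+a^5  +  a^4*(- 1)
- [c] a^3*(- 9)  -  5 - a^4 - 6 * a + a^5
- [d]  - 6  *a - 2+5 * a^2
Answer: a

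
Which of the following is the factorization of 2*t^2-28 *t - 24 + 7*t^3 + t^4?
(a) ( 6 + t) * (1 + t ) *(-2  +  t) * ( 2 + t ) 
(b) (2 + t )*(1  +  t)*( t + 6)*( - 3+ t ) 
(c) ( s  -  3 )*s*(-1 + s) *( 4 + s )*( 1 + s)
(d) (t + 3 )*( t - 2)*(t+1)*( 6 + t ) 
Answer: a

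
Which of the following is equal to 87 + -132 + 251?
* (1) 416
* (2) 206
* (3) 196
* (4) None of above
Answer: 2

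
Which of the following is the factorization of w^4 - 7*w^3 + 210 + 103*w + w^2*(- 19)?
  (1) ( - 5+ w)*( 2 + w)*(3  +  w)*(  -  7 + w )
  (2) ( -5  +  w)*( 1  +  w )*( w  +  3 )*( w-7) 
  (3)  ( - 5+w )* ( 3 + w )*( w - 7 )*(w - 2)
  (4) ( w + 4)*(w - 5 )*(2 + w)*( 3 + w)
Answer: 1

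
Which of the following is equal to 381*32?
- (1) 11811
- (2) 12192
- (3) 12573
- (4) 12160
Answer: 2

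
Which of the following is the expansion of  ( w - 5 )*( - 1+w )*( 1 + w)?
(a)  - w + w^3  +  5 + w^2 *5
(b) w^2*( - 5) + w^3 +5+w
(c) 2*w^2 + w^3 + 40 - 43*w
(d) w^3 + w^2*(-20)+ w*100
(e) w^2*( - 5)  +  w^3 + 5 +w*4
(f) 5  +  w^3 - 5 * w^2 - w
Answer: f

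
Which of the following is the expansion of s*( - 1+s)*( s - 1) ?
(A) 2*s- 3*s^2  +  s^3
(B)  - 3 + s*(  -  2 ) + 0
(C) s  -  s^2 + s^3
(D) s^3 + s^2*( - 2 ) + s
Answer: D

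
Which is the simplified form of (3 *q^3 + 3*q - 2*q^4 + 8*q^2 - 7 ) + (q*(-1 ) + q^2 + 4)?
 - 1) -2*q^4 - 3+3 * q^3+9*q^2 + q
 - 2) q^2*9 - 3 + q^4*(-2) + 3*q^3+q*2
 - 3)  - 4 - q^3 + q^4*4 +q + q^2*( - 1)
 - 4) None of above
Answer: 2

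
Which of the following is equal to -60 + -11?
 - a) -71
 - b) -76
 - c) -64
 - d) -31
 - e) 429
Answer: a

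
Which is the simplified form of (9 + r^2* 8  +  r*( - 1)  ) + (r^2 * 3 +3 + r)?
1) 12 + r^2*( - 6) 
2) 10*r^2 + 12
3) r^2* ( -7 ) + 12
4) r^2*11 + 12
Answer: 4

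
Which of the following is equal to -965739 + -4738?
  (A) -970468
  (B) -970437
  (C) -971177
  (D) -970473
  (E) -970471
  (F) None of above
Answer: F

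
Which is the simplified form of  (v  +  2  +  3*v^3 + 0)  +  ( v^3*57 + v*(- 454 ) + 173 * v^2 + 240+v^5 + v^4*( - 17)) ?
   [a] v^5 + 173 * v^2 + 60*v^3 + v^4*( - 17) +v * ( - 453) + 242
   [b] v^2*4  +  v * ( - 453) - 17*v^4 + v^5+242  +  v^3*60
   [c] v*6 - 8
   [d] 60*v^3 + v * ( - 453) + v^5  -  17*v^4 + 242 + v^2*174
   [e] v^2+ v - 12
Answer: a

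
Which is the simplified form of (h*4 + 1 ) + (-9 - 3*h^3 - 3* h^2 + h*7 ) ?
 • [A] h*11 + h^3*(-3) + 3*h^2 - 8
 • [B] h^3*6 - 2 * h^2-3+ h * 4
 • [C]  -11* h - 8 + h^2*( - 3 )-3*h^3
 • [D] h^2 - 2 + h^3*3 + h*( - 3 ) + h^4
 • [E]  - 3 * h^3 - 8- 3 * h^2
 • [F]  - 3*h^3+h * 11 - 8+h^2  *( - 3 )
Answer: F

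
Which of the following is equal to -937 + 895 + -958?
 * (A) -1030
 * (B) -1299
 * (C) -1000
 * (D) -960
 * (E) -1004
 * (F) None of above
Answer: C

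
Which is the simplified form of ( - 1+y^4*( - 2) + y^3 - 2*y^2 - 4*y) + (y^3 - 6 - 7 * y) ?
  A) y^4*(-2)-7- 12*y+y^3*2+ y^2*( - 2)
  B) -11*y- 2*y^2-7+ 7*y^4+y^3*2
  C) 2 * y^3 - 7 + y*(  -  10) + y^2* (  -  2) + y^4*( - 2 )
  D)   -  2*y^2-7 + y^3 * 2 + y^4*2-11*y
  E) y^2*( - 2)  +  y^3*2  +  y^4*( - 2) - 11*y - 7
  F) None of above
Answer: E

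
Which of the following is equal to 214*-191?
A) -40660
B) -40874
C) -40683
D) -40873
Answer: B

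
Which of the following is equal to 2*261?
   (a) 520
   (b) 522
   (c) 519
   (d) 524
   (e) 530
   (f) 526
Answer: b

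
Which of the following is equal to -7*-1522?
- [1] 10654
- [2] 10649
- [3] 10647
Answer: 1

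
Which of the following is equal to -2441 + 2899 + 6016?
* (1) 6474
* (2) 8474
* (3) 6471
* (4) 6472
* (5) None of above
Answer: 1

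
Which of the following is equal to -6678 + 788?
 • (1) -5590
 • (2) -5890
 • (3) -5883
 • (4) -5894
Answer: 2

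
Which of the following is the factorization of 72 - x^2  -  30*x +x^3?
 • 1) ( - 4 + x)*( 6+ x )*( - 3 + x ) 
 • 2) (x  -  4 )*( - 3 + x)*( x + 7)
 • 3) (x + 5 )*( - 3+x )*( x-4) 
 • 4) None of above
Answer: 1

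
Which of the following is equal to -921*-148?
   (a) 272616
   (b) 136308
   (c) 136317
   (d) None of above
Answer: b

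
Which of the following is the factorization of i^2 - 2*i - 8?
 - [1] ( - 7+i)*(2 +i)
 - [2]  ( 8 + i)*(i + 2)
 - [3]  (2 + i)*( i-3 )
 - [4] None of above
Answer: 4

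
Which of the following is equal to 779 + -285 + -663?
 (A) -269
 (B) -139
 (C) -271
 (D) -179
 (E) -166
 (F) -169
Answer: F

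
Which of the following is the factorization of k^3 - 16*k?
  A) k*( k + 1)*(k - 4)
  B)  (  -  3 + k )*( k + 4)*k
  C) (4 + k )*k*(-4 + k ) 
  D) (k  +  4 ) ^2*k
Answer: C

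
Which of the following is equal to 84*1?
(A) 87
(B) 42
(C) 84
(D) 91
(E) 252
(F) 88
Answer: C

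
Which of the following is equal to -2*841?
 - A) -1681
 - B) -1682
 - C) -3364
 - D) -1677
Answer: B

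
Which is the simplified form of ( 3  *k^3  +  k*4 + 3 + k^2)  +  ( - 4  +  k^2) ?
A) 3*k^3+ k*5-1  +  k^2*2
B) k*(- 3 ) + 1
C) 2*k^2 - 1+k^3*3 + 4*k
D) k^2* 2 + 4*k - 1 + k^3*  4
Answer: C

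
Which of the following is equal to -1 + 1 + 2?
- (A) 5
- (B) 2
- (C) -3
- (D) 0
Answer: B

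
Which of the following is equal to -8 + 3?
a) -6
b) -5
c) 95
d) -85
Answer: b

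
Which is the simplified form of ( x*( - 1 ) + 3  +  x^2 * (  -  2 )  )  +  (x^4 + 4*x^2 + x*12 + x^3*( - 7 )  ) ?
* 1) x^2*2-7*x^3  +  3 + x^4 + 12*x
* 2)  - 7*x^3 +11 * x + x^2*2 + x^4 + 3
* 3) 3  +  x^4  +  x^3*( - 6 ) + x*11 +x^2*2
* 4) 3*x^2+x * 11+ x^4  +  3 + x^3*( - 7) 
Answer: 2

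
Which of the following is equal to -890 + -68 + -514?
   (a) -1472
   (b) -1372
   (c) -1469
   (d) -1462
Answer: a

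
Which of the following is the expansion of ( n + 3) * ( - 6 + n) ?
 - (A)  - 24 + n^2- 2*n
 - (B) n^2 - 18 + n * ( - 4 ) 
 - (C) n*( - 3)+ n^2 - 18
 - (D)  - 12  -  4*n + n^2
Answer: C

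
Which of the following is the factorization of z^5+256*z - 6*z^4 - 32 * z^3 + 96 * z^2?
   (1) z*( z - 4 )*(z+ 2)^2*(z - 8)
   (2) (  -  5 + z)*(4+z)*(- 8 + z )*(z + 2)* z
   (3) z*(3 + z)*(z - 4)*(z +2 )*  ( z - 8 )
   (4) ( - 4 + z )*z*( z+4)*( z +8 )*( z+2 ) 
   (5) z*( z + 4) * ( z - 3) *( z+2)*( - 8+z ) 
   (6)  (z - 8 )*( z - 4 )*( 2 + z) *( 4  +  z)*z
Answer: 6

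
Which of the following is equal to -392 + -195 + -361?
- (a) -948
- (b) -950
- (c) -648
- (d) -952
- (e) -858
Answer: a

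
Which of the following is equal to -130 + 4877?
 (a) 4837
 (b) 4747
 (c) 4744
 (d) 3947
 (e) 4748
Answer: b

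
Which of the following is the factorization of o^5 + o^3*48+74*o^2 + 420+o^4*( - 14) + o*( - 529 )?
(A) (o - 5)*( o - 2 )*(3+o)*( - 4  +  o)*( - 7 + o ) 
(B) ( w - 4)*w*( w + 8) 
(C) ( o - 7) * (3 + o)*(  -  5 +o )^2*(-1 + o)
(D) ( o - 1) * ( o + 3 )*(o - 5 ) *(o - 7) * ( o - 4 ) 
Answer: D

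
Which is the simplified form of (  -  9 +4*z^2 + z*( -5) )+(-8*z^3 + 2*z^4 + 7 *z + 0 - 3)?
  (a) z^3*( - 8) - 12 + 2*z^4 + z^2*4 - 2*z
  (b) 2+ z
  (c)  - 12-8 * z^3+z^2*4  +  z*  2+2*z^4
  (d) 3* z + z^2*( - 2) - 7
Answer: c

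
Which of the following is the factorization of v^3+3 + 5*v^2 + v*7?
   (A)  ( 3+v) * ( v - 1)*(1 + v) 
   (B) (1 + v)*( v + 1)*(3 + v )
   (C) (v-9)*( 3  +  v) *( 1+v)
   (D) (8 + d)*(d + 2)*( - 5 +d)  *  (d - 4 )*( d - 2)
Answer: B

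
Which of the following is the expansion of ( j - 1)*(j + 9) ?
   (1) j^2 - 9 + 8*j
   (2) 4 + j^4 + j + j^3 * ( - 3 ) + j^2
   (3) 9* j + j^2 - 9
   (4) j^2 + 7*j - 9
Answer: 1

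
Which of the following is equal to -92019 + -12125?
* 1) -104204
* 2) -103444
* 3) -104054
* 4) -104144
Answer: 4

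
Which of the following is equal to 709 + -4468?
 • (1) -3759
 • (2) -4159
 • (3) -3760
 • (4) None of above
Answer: 1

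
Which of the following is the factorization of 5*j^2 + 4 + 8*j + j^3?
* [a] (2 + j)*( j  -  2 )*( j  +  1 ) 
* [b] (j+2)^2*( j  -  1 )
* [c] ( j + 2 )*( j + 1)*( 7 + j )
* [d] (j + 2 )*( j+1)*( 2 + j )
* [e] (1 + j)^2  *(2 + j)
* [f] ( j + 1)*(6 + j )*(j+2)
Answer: d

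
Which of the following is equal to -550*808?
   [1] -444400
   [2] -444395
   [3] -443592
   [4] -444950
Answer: 1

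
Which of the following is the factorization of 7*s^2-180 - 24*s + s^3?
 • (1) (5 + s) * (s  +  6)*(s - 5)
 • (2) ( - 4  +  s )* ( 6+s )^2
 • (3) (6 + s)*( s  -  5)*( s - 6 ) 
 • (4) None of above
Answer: 4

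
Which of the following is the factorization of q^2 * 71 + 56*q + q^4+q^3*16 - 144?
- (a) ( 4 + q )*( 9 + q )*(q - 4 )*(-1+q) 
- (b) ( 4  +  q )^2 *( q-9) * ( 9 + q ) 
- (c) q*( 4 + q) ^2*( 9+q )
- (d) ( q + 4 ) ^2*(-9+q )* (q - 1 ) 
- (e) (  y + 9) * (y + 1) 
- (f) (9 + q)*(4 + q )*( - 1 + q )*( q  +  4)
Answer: f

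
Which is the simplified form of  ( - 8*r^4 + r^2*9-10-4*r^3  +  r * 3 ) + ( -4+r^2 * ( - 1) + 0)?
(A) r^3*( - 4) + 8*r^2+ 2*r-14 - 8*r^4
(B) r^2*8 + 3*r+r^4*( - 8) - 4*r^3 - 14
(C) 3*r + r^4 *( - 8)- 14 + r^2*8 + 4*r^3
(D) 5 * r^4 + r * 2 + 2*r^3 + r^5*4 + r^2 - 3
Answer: B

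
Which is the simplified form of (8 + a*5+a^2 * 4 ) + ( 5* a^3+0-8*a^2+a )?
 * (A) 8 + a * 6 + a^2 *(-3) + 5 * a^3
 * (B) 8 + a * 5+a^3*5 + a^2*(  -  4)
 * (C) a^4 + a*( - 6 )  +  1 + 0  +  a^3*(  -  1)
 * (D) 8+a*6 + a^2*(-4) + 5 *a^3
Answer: D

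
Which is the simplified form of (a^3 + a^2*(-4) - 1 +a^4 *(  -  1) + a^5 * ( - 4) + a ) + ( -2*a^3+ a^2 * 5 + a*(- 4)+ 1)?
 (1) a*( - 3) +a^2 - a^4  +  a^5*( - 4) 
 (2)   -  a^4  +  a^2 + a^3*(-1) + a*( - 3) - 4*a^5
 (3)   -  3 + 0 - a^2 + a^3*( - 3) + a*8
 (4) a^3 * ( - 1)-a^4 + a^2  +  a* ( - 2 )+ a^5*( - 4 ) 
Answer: 2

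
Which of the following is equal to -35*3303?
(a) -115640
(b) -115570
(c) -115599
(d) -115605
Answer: d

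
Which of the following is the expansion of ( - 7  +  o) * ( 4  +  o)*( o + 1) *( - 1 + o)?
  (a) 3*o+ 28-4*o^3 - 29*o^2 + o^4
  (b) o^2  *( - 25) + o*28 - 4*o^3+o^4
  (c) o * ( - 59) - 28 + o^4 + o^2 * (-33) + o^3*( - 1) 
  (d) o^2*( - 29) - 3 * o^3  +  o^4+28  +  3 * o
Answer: d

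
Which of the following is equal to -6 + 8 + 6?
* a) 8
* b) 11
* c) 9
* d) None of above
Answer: a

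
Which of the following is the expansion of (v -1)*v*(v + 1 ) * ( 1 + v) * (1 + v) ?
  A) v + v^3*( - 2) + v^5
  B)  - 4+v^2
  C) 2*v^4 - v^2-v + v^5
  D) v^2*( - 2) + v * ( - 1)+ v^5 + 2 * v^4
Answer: D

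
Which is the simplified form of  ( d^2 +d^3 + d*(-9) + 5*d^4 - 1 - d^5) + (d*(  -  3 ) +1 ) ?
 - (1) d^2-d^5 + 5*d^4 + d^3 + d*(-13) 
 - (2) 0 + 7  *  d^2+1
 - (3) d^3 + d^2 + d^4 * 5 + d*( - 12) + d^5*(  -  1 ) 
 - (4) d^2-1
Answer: 3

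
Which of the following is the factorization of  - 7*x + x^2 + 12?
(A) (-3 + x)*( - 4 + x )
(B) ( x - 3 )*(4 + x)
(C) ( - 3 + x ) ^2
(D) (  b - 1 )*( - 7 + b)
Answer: A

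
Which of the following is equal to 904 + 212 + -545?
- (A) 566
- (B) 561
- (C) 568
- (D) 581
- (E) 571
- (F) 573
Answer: E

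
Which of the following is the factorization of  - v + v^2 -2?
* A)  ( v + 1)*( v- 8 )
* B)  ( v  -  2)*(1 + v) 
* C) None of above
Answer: B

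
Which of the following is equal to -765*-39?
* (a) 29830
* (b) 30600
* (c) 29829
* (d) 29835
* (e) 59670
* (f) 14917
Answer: d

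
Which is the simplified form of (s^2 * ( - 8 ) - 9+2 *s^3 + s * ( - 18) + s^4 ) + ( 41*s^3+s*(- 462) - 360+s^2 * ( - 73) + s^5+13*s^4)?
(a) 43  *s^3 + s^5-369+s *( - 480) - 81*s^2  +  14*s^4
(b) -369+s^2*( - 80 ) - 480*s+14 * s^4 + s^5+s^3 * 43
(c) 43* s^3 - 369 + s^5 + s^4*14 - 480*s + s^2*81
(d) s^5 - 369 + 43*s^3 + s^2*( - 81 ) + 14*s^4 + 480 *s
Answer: a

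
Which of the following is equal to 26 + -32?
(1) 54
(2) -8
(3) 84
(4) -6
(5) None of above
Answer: 4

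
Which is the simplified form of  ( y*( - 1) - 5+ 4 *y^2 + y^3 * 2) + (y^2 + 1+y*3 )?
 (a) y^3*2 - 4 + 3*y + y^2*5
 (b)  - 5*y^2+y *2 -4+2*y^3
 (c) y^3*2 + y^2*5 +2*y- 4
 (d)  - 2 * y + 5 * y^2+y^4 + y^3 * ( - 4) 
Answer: c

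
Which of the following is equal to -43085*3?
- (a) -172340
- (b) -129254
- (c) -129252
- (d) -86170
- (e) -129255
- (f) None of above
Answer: e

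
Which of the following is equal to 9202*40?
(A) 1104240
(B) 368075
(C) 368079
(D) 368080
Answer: D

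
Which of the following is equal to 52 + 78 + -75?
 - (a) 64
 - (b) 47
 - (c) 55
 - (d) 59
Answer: c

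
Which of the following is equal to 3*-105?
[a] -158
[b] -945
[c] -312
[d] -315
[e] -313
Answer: d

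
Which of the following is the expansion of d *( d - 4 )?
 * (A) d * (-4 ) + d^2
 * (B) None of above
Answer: A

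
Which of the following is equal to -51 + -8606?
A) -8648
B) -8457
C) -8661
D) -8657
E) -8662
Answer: D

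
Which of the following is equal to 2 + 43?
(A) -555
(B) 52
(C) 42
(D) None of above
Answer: D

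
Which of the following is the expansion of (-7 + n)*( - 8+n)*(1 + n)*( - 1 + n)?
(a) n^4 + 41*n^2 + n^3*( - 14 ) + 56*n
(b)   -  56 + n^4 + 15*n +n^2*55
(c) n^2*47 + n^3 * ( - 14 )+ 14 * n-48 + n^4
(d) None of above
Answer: d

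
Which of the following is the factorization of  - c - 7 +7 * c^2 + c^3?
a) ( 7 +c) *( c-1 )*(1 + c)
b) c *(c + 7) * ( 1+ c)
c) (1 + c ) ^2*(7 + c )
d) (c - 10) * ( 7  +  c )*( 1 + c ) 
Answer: a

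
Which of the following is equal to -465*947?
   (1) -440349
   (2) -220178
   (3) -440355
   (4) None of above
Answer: 3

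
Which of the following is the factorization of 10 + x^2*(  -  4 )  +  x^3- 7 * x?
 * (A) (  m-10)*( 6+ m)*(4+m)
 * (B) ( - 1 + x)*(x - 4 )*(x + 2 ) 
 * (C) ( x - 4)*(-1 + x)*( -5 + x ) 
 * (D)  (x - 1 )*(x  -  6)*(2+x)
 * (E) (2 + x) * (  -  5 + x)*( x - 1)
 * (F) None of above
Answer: E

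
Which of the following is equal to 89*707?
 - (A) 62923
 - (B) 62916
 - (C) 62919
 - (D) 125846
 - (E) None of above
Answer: A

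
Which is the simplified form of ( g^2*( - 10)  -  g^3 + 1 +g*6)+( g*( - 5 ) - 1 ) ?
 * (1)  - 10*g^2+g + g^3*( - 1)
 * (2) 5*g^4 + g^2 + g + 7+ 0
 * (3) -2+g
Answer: 1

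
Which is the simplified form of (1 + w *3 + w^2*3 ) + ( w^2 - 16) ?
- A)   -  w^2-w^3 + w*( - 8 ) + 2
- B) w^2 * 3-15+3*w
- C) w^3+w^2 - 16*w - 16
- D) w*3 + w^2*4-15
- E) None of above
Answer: D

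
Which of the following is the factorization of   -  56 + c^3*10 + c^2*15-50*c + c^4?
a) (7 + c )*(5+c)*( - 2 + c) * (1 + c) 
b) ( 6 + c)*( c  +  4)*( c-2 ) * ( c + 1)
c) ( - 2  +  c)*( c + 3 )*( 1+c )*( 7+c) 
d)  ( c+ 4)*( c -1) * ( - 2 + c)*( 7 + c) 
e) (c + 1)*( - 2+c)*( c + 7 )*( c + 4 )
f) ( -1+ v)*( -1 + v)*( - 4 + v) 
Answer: e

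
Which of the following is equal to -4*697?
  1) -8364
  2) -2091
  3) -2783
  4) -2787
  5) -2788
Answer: 5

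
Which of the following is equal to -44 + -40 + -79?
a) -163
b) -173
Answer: a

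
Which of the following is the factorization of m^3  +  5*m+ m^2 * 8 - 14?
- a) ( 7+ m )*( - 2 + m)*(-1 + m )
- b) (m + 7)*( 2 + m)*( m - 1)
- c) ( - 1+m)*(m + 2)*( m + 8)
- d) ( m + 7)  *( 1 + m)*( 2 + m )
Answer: b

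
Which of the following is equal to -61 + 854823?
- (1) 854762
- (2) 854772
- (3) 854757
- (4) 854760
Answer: 1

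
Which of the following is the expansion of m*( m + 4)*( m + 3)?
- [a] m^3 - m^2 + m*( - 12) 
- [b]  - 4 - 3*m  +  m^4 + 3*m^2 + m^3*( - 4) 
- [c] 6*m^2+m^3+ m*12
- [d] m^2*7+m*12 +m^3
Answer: d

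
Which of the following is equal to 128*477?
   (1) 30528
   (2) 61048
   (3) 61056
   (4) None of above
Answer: 3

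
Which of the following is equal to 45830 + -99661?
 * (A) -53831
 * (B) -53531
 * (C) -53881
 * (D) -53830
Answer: A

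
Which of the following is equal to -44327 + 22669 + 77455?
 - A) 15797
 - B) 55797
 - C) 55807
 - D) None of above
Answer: B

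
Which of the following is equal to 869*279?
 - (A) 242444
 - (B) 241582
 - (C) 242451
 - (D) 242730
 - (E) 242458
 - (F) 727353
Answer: C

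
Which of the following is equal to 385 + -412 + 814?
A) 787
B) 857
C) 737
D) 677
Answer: A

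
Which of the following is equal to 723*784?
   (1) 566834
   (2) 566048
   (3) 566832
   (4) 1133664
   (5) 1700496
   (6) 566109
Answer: 3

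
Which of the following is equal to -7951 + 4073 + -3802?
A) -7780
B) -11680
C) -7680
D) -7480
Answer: C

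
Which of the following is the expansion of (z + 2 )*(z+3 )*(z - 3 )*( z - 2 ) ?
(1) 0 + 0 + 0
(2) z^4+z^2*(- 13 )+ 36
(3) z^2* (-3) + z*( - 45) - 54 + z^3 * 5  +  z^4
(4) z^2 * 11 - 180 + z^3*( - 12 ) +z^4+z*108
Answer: 2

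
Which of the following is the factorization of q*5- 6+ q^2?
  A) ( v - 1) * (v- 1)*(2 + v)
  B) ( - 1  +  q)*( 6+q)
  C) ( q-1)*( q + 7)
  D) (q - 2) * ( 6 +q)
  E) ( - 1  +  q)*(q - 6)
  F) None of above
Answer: B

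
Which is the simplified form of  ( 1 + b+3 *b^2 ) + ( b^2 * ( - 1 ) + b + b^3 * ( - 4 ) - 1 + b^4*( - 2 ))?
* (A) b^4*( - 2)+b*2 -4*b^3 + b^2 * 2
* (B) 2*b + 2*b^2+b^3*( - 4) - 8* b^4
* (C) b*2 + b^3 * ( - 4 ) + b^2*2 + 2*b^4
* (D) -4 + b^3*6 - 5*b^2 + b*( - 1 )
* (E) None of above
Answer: A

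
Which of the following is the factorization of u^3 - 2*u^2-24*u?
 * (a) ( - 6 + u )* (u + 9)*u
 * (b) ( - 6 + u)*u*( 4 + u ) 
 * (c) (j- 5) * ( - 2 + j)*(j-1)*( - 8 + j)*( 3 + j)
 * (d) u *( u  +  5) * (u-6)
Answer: b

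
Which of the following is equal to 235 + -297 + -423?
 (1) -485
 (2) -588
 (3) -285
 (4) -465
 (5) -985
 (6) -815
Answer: 1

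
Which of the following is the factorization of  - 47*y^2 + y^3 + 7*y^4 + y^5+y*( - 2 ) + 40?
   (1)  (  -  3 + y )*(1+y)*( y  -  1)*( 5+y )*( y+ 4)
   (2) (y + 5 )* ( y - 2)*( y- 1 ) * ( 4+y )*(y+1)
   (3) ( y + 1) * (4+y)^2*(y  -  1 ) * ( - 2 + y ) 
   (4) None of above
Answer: 2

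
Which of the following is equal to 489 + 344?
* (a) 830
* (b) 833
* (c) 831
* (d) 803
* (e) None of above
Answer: b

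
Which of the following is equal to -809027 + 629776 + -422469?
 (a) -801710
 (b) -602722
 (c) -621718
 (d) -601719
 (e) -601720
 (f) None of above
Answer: e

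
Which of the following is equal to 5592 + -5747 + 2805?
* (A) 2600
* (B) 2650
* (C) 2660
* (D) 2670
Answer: B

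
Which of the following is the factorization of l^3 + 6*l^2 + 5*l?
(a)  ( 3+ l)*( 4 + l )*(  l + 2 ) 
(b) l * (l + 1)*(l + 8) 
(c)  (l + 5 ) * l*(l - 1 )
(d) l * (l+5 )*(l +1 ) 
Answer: d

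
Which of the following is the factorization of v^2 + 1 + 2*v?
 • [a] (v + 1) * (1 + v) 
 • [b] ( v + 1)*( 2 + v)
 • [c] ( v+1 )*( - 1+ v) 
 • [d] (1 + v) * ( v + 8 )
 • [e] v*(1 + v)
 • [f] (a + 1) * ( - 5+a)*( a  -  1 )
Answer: a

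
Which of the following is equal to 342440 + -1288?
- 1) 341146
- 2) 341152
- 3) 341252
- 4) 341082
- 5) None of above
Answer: 2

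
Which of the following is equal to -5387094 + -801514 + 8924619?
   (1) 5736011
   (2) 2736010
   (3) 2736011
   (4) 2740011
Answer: 3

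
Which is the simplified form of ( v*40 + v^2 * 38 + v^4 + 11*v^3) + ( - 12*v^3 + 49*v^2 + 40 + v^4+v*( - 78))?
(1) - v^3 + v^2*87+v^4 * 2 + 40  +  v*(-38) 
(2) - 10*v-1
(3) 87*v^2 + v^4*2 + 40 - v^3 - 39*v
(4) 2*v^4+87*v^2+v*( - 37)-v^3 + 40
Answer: 1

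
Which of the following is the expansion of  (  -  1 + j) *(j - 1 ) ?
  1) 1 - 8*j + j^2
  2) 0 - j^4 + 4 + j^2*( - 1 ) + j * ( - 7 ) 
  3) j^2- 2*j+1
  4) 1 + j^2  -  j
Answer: 3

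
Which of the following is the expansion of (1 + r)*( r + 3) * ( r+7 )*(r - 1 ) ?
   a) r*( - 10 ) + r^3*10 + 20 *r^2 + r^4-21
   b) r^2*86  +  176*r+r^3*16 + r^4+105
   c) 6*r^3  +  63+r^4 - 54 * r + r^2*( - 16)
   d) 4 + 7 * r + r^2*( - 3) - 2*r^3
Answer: a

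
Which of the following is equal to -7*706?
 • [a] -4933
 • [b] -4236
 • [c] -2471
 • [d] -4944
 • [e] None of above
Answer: e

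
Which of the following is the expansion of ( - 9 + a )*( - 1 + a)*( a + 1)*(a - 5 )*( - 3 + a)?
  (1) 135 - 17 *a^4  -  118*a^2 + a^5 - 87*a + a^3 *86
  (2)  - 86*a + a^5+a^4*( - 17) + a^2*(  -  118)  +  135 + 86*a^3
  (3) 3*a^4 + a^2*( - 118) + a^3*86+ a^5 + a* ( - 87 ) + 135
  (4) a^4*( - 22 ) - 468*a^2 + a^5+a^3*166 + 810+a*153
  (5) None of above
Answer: 1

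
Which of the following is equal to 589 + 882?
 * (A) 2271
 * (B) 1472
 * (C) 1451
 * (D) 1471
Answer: D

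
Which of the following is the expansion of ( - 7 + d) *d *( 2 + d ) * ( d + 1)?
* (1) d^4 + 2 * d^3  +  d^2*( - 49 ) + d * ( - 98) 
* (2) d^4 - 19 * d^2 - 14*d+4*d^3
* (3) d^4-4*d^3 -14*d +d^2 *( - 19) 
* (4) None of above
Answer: 3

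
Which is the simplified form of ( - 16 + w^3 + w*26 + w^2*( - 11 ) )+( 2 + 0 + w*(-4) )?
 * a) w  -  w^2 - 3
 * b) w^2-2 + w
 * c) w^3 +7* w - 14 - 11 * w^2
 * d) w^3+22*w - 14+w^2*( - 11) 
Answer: d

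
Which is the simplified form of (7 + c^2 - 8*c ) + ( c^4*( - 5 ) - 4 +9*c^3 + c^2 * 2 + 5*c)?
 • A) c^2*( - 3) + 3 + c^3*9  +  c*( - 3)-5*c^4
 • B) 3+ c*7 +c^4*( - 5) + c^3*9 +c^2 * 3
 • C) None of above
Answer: C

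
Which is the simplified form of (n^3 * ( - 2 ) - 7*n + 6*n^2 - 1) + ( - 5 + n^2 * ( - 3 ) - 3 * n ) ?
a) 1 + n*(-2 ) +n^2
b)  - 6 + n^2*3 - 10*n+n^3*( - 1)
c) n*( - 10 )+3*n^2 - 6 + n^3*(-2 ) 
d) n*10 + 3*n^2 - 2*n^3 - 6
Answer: c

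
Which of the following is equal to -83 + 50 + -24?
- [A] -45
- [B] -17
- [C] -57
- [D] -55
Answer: C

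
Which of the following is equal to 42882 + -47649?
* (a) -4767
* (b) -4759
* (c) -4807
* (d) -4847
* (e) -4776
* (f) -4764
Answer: a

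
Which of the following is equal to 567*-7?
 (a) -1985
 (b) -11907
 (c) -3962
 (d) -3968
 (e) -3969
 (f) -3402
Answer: e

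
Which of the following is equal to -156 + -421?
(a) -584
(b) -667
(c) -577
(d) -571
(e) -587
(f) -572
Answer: c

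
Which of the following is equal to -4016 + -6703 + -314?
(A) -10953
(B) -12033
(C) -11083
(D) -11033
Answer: D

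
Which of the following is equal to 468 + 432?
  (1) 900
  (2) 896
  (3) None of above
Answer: 1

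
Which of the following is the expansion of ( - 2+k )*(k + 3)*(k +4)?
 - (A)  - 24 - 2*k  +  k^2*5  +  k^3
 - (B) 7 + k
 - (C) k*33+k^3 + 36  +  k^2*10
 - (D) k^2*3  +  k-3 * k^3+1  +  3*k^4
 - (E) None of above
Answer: A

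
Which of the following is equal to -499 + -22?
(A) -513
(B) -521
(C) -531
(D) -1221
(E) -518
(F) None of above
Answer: B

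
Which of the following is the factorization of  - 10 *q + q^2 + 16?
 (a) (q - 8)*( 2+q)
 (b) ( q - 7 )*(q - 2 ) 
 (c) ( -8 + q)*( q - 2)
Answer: c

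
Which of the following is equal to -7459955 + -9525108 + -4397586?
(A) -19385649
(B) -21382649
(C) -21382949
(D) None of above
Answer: B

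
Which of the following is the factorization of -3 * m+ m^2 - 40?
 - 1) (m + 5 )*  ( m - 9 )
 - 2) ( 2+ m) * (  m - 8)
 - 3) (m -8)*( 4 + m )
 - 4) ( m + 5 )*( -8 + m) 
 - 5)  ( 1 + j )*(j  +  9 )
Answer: 4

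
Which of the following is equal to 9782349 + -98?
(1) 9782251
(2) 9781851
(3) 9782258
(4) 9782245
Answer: 1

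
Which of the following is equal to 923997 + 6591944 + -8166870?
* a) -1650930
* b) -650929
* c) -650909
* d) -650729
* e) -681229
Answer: b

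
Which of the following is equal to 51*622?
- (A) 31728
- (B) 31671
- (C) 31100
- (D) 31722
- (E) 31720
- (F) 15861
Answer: D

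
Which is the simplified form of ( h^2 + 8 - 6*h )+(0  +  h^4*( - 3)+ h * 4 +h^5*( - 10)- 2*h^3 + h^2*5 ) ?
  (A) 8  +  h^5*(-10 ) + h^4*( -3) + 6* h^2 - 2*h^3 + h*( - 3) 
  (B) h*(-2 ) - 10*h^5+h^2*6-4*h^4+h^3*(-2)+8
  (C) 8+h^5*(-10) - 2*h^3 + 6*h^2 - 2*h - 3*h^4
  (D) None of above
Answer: C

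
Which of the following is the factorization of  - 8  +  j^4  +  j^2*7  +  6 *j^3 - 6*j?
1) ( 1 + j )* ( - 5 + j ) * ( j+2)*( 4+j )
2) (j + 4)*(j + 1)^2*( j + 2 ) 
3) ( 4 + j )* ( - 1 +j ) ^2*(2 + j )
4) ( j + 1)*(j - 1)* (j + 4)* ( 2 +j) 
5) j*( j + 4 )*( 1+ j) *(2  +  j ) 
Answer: 4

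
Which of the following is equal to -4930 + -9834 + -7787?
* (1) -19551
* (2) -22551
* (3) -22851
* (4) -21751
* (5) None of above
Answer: 2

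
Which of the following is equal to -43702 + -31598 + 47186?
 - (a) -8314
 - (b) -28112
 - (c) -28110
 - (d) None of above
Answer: d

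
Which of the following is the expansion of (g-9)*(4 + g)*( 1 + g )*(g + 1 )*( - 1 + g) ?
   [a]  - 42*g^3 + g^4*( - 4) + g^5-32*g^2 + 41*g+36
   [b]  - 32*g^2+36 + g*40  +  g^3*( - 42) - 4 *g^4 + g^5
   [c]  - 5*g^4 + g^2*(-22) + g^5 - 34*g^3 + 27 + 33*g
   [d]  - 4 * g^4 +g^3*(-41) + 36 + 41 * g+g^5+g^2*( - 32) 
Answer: a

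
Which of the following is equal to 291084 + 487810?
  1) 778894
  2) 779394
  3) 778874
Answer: 1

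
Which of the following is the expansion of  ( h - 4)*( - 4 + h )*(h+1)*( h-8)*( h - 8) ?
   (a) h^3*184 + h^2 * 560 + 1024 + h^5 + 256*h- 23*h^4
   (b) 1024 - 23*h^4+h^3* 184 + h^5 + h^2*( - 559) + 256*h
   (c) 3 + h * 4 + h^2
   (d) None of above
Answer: d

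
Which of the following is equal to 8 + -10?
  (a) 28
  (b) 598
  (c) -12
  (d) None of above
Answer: d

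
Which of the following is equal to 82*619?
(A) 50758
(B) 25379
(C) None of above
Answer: A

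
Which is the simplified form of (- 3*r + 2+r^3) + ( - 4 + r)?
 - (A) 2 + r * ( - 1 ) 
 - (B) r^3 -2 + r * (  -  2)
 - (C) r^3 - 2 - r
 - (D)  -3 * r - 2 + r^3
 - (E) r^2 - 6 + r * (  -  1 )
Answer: B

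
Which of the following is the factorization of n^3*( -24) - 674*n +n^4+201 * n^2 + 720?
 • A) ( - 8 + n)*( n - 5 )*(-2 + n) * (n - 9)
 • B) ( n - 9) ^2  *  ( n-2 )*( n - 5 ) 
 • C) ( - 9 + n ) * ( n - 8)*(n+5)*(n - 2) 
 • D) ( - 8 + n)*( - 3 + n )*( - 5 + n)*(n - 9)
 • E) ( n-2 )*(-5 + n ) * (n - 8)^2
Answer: A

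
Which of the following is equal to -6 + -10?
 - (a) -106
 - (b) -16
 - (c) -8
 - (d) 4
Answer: b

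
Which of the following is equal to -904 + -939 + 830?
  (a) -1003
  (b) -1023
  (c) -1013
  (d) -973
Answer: c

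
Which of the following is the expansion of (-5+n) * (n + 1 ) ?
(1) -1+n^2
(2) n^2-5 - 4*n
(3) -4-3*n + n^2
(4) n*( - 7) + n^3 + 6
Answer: 2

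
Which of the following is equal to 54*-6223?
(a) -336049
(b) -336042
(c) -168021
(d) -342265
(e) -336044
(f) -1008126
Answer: b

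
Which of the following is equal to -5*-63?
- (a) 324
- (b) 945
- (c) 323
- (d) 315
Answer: d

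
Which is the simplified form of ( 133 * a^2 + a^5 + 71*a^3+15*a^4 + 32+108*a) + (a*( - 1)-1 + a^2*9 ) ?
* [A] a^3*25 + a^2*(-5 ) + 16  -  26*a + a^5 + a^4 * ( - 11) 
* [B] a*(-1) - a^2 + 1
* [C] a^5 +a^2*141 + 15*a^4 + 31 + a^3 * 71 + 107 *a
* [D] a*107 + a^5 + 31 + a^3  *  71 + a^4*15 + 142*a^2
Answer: D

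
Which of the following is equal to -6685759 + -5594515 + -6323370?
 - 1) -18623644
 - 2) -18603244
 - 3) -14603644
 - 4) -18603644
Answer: 4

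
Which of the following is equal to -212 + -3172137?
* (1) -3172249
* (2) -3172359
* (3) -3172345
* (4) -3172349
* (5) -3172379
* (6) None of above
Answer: 4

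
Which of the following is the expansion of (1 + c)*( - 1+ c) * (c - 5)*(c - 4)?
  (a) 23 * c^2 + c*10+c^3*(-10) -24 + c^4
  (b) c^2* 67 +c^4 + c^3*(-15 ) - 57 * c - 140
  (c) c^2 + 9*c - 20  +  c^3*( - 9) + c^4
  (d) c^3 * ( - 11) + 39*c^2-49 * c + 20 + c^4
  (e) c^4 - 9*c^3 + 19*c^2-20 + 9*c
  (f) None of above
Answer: e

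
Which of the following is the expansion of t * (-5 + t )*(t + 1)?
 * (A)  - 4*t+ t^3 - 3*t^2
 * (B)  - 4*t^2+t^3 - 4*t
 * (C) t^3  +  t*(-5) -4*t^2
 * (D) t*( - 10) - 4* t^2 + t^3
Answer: C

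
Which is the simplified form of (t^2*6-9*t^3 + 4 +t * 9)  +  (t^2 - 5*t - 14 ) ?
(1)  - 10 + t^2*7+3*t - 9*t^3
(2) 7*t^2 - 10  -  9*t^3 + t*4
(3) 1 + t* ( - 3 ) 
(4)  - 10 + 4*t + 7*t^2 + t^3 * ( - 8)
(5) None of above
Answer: 2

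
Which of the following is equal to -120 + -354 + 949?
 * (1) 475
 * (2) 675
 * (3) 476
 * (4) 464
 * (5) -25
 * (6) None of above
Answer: 1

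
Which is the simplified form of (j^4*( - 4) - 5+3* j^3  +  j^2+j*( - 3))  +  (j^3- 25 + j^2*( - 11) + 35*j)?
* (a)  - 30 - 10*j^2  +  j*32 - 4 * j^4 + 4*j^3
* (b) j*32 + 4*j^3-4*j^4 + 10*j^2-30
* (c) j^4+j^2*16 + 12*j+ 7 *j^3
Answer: a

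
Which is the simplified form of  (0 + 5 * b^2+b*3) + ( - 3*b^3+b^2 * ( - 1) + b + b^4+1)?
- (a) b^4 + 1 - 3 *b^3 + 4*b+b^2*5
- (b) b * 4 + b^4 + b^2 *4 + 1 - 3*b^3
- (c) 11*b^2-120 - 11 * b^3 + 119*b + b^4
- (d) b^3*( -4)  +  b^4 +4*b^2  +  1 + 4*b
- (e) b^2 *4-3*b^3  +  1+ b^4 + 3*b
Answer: b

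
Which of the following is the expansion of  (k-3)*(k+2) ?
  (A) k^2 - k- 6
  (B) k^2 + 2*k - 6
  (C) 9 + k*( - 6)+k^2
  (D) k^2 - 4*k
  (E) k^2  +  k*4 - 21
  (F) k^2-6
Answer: A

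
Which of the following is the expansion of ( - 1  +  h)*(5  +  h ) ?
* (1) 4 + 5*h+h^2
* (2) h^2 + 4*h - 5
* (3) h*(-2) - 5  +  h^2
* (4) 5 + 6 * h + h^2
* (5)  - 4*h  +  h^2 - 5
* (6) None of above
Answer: 2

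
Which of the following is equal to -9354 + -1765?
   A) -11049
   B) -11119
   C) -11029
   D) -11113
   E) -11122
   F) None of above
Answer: B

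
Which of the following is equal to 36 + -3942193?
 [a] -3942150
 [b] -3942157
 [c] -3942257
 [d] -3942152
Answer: b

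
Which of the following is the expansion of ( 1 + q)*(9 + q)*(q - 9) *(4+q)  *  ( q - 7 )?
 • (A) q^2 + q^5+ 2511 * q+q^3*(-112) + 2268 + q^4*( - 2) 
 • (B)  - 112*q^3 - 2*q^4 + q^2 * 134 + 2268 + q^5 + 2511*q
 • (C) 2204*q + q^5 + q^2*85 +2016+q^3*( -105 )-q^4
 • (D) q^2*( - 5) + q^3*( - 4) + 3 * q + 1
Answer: B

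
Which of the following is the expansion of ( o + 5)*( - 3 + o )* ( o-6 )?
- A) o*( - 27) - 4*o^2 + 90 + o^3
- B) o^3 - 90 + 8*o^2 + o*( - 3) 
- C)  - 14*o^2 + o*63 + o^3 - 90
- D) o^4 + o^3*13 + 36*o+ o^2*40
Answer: A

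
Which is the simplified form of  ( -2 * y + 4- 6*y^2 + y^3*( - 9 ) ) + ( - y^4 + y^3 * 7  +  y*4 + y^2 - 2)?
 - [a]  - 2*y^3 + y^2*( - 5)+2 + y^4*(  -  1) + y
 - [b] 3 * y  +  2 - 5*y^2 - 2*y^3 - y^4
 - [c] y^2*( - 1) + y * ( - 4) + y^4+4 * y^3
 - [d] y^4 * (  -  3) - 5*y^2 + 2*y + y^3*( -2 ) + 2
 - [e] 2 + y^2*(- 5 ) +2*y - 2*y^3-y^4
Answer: e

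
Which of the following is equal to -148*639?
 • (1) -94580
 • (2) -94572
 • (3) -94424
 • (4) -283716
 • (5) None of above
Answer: 2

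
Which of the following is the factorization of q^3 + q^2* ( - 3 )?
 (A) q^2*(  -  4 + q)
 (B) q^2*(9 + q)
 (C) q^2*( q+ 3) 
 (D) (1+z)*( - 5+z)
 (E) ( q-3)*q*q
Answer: E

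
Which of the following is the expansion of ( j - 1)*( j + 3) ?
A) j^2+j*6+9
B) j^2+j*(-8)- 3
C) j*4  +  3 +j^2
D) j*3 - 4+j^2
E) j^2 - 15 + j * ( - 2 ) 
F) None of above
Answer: F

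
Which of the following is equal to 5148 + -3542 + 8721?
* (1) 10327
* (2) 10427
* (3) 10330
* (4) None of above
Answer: 1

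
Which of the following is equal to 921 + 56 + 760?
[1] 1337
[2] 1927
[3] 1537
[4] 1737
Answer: 4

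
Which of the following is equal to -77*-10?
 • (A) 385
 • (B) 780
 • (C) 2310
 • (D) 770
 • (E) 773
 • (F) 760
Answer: D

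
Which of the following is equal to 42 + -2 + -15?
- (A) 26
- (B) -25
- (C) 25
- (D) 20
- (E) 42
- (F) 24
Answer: C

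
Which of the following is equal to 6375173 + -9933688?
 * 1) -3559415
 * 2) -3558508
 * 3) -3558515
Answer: 3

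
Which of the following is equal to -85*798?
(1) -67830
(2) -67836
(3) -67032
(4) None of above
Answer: 1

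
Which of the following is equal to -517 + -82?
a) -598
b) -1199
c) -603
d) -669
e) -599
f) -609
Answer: e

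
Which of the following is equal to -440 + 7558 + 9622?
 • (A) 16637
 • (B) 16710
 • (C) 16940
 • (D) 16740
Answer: D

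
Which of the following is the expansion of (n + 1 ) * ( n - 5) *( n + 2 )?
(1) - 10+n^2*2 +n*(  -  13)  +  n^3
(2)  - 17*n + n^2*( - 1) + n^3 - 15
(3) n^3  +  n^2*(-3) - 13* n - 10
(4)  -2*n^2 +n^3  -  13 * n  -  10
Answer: 4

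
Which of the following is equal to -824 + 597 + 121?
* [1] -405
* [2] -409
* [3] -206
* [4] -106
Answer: 4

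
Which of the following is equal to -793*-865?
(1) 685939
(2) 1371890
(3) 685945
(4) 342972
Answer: 3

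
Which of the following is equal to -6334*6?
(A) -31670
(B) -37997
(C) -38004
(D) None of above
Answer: C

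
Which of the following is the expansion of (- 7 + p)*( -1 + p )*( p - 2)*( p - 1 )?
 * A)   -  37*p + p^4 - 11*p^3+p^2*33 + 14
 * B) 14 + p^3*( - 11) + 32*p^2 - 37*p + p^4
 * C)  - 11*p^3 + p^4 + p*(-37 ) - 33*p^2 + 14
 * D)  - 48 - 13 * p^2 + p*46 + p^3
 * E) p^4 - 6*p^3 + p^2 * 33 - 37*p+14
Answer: A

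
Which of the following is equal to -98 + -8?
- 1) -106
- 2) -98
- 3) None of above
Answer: 1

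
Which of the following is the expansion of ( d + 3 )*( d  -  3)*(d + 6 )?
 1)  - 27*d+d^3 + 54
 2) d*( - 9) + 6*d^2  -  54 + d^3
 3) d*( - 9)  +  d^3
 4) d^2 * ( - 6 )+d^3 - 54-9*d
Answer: 2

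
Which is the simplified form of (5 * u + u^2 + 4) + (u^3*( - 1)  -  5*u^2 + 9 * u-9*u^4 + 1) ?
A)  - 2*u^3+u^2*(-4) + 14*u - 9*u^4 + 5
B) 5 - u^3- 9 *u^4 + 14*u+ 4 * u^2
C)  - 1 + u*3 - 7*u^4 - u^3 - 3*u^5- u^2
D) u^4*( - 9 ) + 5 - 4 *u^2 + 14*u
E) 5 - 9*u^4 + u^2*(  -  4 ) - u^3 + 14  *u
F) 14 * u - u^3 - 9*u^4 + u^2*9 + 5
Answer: E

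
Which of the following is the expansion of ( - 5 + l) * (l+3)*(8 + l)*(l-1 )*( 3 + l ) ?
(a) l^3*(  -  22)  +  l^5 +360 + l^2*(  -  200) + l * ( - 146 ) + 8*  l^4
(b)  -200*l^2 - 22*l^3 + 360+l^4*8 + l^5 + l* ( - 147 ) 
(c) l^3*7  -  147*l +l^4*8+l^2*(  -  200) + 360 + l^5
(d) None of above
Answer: b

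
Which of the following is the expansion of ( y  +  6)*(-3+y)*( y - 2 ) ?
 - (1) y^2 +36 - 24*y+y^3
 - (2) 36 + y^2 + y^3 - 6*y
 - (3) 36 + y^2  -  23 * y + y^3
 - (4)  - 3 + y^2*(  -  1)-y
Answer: 1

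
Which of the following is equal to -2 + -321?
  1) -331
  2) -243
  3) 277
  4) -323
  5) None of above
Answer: 4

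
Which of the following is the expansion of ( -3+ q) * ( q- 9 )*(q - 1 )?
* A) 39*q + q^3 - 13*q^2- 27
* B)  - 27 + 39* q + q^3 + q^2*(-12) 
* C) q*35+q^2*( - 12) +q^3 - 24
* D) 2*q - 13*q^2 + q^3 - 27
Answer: A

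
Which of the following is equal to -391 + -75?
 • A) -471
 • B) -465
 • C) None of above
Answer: C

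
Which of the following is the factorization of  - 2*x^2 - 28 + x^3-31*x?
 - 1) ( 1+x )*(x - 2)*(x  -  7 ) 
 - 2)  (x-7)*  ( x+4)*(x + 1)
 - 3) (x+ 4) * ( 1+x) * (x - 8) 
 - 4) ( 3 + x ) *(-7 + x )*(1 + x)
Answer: 2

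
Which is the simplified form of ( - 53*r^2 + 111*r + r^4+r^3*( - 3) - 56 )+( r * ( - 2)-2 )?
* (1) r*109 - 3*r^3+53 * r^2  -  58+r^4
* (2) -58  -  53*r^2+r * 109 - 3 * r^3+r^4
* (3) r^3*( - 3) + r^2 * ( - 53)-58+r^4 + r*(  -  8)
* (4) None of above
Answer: 2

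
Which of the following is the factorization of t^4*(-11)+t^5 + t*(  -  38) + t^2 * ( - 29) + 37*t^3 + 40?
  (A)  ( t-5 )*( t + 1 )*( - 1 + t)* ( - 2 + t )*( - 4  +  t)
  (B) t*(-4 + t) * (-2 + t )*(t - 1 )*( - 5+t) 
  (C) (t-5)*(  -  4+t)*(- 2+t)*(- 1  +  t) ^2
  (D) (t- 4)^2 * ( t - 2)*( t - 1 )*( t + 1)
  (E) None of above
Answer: A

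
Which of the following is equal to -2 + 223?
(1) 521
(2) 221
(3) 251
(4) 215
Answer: 2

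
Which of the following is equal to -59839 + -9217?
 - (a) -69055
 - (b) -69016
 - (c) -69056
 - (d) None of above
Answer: c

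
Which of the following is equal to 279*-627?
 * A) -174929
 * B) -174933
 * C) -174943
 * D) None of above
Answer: B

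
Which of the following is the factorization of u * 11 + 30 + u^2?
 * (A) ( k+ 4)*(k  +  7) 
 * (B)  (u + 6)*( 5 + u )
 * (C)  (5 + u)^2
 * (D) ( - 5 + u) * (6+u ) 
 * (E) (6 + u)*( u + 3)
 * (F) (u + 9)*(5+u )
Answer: B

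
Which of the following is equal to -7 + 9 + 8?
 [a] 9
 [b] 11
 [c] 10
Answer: c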